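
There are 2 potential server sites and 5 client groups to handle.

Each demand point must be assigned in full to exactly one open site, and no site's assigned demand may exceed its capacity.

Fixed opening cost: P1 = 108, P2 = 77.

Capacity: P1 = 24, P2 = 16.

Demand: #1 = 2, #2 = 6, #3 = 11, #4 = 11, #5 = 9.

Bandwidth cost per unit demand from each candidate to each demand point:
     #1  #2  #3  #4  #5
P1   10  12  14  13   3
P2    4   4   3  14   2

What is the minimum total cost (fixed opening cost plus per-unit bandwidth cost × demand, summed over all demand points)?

Open {P1, P2}; cheapest assignment that respects the capacities:
  P1 (cap 24, load 24): #1, #3, #4 — cost 2×10 + 11×14 + 11×13 = 317
  P2 (cap 16, load 15): #2, #5 — cost 6×4 + 9×2 = 42
  Shipping 359, fixed 185 → total 544.
  Any other capacity-feasible assignment to {P1, P2} ships for at least 359.
Total demand is 39 and no other set of sites has combined capacity ≥ 39, so {P1, P2} is the only feasible choice of open sites. Minimum: 544.

544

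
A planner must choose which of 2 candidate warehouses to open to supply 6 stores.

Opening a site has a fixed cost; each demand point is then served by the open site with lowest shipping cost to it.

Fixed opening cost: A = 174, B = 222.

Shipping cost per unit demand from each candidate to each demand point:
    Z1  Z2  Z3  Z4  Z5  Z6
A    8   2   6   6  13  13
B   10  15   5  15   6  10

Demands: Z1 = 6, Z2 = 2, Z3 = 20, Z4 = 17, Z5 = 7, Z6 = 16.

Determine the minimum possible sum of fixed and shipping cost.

747

Open {A}: assign each demand point to its cheapest open site.
  Z1→A 6×8=48, Z2→A 2×2=4, Z3→A 20×6=120, Z4→A 17×6=102, Z5→A 7×13=91, Z6→A 16×13=208
  shipping cost 573, fixed 174 → total 747.
Compare {A, B}: shipping cost 456 + fixed 396 = 852.
Compare {B}: shipping cost 647 + fixed 222 = 869.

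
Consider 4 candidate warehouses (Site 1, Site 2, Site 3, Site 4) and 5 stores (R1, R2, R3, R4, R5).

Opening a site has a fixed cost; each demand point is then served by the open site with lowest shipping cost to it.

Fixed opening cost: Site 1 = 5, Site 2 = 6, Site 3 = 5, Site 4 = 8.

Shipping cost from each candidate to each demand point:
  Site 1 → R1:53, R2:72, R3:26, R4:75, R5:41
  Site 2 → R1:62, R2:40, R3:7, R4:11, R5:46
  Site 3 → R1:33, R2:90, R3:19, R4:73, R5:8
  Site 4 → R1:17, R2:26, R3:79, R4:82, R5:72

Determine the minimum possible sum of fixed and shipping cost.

88

Open {Site 2, Site 3, Site 4}: assign each demand point to its cheapest open site.
  R1→Site 4 17, R2→Site 4 26, R3→Site 2 7, R4→Site 2 11, R5→Site 3 8
  shipping cost 69, fixed 19 → total 88.
Compare {Site 1, Site 2, Site 3, Site 4}: shipping cost 69 + fixed 24 = 93.
Compare {Site 2, Site 3}: shipping cost 99 + fixed 11 = 110.
Compare {Site 1, Site 2, Site 3}: shipping cost 99 + fixed 16 = 115.
All other subsets cost ≥ 93. Minimum total cost: 88.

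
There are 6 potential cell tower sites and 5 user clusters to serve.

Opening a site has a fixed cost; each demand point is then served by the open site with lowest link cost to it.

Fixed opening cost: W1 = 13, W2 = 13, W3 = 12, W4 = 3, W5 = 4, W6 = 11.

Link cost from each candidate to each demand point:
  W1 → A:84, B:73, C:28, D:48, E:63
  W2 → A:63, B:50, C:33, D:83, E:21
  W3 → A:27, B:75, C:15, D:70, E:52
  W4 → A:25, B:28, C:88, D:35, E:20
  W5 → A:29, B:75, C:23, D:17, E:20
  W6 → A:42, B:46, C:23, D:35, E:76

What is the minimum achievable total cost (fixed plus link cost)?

120

Open {W4, W5}: assign each demand point to its cheapest open site.
  A→W4 25, B→W4 28, C→W5 23, D→W5 17, E→W4 20
  link cost 113, fixed 7 → total 120.
Compare {W3, W4, W5}: link cost 105 + fixed 19 = 124.
Compare {W4, W5, W6}: link cost 113 + fixed 18 = 131.
Compare {W1, W4, W5}: link cost 113 + fixed 20 = 133.
All other subsets cost ≥ 124. Minimum total cost: 120.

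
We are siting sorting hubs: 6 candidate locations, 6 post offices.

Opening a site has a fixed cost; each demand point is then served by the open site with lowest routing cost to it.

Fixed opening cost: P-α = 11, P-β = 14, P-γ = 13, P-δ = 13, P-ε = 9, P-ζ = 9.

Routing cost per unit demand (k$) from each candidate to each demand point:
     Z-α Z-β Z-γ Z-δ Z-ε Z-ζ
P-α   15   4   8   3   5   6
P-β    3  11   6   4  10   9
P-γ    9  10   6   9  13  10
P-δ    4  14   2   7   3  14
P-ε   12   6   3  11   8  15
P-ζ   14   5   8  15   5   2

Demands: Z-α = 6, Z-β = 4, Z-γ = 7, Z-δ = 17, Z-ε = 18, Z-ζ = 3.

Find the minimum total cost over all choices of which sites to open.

Open {P-α, P-δ, P-ζ}: assign each demand point to its cheapest open site.
  Z-α→P-δ 6×4=24, Z-β→P-α 4×4=16, Z-γ→P-δ 7×2=14, Z-δ→P-α 17×3=51, Z-ε→P-δ 18×3=54, Z-ζ→P-ζ 3×2=6
  routing cost 165, fixed 33 → total 198.
Compare {P-α, P-δ}: routing cost 177 + fixed 24 = 201.
Compare {P-α, P-β, P-δ, P-ζ}: routing cost 159 + fixed 47 = 206.
Compare {P-α, P-δ, P-ε, P-ζ}: routing cost 165 + fixed 42 = 207.
All other subsets cost ≥ 201. Minimum total cost: 198.

198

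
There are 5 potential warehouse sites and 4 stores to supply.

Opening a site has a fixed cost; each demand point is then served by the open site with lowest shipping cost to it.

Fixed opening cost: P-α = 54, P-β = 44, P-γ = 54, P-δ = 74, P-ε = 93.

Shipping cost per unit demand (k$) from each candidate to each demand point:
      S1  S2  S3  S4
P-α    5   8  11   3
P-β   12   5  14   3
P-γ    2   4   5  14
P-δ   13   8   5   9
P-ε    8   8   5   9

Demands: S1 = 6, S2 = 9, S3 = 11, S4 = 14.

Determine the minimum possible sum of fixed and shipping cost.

243

Open {P-β, P-γ}: assign each demand point to its cheapest open site.
  S1→P-γ 6×2=12, S2→P-γ 9×4=36, S3→P-γ 11×5=55, S4→P-β 14×3=42
  shipping cost 145, fixed 98 → total 243.
Compare {P-α, P-γ}: shipping cost 145 + fixed 108 = 253.
Compare {P-α, P-β, P-γ}: shipping cost 145 + fixed 152 = 297.
Compare {P-β, P-γ, P-δ}: shipping cost 145 + fixed 172 = 317.
All other subsets cost ≥ 253. Minimum total cost: 243.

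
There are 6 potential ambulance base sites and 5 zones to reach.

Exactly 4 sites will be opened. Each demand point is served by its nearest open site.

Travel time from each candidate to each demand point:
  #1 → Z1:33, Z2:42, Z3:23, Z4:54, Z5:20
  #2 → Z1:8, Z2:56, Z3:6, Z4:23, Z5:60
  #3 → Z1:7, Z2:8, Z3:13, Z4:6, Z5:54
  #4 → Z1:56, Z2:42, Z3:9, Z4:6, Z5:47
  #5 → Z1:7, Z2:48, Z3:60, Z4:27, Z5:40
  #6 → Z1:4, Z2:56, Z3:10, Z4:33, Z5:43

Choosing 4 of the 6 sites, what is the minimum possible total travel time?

44

Open {#1, #2, #3, #6}.
  Z1→#6 4, Z2→#3 8, Z3→#2 6, Z4→#3 6, Z5→#1 20  ⇒ total 44.
Compare {#1, #2, #3, #4}: total 47.
Compare {#1, #2, #3, #5}: total 47.
No size-4 selection does better; minimum is 44.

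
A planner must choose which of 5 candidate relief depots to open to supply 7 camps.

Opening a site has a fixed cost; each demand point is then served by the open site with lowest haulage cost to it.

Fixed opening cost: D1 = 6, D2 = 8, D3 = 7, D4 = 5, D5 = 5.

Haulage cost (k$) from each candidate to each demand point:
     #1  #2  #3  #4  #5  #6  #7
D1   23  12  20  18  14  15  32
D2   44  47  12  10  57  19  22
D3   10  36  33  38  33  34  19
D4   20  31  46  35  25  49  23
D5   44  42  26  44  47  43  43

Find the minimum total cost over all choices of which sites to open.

Open {D1, D2, D3}: assign each demand point to its cheapest open site.
  #1→D3 10, #2→D1 12, #3→D2 12, #4→D2 10, #5→D1 14, #6→D1 15, #7→D3 19
  haulage cost 92, fixed 21 → total 113.
Compare {D1, D2, D3, D4}: haulage cost 92 + fixed 26 = 118.
Compare {D1, D2, D3, D5}: haulage cost 92 + fixed 26 = 118.
Compare {D1, D3}: haulage cost 108 + fixed 13 = 121.
All other subsets cost ≥ 118. Minimum total cost: 113.

113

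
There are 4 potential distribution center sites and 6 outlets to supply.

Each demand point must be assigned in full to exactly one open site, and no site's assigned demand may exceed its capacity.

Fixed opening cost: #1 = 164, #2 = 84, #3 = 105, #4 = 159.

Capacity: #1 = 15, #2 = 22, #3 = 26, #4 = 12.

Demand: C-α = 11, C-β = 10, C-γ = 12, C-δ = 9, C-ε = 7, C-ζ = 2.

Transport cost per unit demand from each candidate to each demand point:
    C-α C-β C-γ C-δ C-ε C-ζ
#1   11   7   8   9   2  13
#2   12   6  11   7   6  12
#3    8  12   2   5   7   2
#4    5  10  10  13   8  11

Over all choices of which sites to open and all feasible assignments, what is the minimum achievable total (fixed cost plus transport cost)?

578

Open {#2, #3, #4}; cheapest assignment that respects the capacities:
  #2 (cap 22, load 17): C-β, C-ε — cost 10×6 + 7×6 = 102
  #3 (cap 26, load 23): C-γ, C-δ, C-ζ — cost 12×2 + 9×5 + 2×2 = 73
  #4 (cap 12, load 11): C-α — cost 11×5 = 55
  Shipping 230, fixed 348 → total 578.
  Any other capacity-feasible assignment to {#2, #3, #4} ships for at least 230.
Compare {#1, #2, #3}: its best feasible assignment gives total 606.
Compare {#1, #2, #3, #4}: its best feasible assignment gives total 714.
Every other set of open sites that can feasibly serve all demand totals ≥ 606 even under its best assignment. Minimum: 578.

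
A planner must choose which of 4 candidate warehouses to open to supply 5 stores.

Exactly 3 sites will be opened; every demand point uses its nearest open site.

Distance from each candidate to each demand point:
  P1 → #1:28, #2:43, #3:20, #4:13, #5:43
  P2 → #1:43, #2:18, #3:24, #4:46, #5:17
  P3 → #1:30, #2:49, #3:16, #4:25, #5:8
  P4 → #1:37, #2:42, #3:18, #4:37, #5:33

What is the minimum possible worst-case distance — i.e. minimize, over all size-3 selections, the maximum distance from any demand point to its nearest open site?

28

Open {P1, P2, P3}.
  Farthest demand point is #1 at distance 28 (to P1); all others are ≤ 28.
With {P1, P2, P4} the worst case is 28.
With {P2, P3, P4} the worst case is 30.
No size-3 selection achieves below 28.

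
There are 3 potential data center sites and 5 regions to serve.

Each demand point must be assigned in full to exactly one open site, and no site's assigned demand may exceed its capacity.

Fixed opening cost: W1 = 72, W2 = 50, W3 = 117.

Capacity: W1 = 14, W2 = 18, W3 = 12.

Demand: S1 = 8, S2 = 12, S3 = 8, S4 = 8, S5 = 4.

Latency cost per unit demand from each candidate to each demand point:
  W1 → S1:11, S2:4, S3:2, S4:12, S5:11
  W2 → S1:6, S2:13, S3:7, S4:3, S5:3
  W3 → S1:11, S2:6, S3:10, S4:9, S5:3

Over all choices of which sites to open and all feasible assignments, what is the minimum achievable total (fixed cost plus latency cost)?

443

Open {W1, W2, W3}; cheapest assignment that respects the capacities:
  W1 (cap 14, load 12): S3, S5 — cost 8×2 + 4×11 = 60
  W2 (cap 18, load 16): S1, S4 — cost 8×6 + 8×3 = 72
  W3 (cap 12, load 12): S2 — cost 12×6 = 72
  Shipping 204, fixed 239 → total 443.
  Any other capacity-feasible assignment to {W1, W2, W3} ships for at least 204.
Total demand is 40 and no other set of sites has combined capacity ≥ 40, so {W1, W2, W3} is the only feasible choice of open sites. Minimum: 443.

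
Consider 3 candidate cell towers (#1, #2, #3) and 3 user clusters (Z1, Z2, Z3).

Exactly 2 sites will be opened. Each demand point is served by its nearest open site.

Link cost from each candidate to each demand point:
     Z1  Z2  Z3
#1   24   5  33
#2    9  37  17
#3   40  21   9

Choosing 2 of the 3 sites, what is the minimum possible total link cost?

Open {#1, #2}.
  Z1→#2 9, Z2→#1 5, Z3→#2 17  ⇒ total 31.
Compare {#1, #3}: total 38.
Compare {#2, #3}: total 39.

31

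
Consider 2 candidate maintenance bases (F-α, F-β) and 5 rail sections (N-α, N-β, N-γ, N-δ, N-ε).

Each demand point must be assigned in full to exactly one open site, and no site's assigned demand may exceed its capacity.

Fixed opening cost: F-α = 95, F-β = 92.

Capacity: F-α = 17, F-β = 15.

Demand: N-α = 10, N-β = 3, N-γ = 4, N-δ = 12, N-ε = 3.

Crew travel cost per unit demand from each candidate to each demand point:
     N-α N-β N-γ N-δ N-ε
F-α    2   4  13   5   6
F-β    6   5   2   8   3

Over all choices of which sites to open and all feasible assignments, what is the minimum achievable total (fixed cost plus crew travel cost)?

376

Open {F-α, F-β}; cheapest assignment that respects the capacities:
  F-α (cap 17, load 17): N-α, N-β, N-γ — cost 10×2 + 3×4 + 4×13 = 84
  F-β (cap 15, load 15): N-δ, N-ε — cost 12×8 + 3×3 = 105
  Shipping 189, fixed 187 → total 376.
  Any other capacity-feasible assignment to {F-α, F-β} ships for at least 189.
Total demand is 32 and no other set of sites has combined capacity ≥ 32, so {F-α, F-β} is the only feasible choice of open sites. Minimum: 376.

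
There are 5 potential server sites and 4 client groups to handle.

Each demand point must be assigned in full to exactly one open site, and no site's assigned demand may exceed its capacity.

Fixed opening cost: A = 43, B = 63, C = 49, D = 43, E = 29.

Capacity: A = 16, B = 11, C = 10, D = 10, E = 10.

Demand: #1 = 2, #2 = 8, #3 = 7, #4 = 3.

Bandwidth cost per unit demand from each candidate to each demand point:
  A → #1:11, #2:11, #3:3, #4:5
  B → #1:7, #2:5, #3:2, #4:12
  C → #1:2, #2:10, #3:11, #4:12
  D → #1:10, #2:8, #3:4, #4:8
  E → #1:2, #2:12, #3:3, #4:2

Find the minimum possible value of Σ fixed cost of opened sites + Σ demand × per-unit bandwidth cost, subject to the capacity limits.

Open {B, E}; cheapest assignment that respects the capacities:
  B (cap 11, load 10): #1, #2 — cost 2×7 + 8×5 = 54
  E (cap 10, load 10): #3, #4 — cost 7×3 + 3×2 = 27
  Shipping 81, fixed 92 → total 173.
  Any other capacity-feasible assignment to {B, E} ships for at least 81.
Compare {D, E}: its best feasible assignment gives total 183.
Compare {C, E}: its best feasible assignment gives total 189.
Every other set of open sites that can feasibly serve all demand totals ≥ 183 even under its best assignment. Minimum: 173.

173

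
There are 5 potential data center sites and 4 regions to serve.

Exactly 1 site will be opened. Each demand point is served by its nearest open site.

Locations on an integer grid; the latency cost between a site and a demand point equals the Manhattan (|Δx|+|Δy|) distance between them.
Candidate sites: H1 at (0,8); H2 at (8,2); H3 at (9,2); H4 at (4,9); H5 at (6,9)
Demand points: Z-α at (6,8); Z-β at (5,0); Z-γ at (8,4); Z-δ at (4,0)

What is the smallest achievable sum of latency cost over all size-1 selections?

21

Open {H2}.
  Z-α→H2 8, Z-β→H2 5, Z-γ→H2 2, Z-δ→H2 6  ⇒ total 21.
Compare {H3}: total 25.
Compare {H5}: total 29.
No size-1 selection does better; minimum is 21.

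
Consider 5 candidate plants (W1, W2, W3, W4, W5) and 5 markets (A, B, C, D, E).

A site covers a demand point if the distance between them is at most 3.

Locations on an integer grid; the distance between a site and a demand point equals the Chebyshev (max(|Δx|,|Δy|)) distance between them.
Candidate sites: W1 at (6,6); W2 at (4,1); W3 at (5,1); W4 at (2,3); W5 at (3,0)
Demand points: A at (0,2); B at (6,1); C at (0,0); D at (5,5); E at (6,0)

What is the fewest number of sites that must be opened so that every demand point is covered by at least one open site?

Coverage sets (demand points within 3 of each site):
  W1: {D}
  W2: {B, E}
  W3: {B, E}
  W4: {A, C, D}
  W5: {A, B, C, E}
No single site covers all 5 demand points.
But {W1, W5} covers everything, so the minimum is 2.

2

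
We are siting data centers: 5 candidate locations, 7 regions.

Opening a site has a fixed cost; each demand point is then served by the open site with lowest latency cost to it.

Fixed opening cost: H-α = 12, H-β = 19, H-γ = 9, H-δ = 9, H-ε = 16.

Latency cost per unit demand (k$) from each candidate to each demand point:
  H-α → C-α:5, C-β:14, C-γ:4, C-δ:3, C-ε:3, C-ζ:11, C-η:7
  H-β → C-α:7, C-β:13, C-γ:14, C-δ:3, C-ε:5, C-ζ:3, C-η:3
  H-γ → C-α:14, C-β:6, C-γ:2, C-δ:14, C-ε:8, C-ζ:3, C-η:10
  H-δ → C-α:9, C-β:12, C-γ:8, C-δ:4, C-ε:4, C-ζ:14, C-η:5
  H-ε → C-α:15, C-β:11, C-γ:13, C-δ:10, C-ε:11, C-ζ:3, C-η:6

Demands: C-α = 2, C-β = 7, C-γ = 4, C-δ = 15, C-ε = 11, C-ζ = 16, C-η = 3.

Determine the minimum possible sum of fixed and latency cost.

228

Open {H-α, H-γ}: assign each demand point to its cheapest open site.
  C-α→H-α 2×5=10, C-β→H-γ 7×6=42, C-γ→H-γ 4×2=8, C-δ→H-α 15×3=45, C-ε→H-α 11×3=33, C-ζ→H-γ 16×3=48, C-η→H-α 3×7=21
  latency cost 207, fixed 21 → total 228.
Compare {H-α, H-γ, H-δ}: latency cost 201 + fixed 30 = 231.
Compare {H-α, H-β, H-γ}: latency cost 195 + fixed 40 = 235.
Compare {H-α, H-γ, H-ε}: latency cost 204 + fixed 37 = 241.
All other subsets cost ≥ 231. Minimum total cost: 228.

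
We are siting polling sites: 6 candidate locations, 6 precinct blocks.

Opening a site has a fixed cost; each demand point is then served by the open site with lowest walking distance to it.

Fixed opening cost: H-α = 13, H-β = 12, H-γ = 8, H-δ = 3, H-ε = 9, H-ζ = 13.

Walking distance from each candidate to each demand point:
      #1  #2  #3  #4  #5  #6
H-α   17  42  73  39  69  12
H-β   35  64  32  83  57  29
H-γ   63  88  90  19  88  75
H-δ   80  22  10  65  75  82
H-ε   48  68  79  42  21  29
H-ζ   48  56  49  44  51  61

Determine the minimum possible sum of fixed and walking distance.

134

Open {H-α, H-γ, H-δ, H-ε}: assign each demand point to its cheapest open site.
  #1→H-α 17, #2→H-δ 22, #3→H-δ 10, #4→H-γ 19, #5→H-ε 21, #6→H-α 12
  walking distance 101, fixed 33 → total 134.
Compare {H-α, H-δ, H-ε}: walking distance 121 + fixed 25 = 146.
Compare {H-α, H-β, H-γ, H-δ, H-ε}: walking distance 101 + fixed 45 = 146.
Compare {H-α, H-γ, H-δ, H-ε, H-ζ}: walking distance 101 + fixed 46 = 147.
All other subsets cost ≥ 146. Minimum total cost: 134.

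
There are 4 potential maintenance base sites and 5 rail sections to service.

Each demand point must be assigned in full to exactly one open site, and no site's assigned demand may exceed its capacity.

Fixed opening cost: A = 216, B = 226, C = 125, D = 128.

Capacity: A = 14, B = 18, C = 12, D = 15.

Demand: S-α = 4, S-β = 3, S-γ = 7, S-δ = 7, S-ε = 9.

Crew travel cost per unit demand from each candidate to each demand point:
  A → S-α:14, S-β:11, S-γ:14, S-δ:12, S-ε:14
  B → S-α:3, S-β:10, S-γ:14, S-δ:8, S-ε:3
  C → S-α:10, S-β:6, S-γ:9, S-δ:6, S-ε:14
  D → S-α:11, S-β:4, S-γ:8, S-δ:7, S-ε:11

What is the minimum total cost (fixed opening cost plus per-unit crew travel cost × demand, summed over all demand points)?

528

Open {B, D}; cheapest assignment that respects the capacities:
  B (cap 18, load 16): S-α, S-β, S-ε — cost 4×3 + 3×10 + 9×3 = 69
  D (cap 15, load 14): S-γ, S-δ — cost 7×8 + 7×7 = 105
  Shipping 174, fixed 354 → total 528.
  Any other capacity-feasible assignment to {B, D} ships for at least 174.
Compare {B, C, D}: its best feasible assignment gives total 628.
Compare {B, C}: its best feasible assignment gives total 661.
Every other set of open sites that can feasibly serve all demand totals ≥ 628 even under its best assignment. Minimum: 528.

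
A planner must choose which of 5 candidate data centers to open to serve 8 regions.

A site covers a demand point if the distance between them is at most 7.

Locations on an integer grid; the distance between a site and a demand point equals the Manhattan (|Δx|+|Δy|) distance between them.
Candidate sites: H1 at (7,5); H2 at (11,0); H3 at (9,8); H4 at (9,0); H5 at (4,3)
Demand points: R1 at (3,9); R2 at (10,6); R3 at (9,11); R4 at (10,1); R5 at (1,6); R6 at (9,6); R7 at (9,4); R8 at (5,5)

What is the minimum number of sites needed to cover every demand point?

2

Coverage sets (demand points within 7 of each site):
  H1: {R2, R4, R5, R6, R7, R8}
  H2: {R2, R4, R7}
  H3: {R1, R2, R3, R6, R7, R8}
  H4: {R2, R4, R6, R7}
  H5: {R1, R5, R7, R8}
No single site covers all 8 demand points.
But {H1, H3} covers everything, so the minimum is 2.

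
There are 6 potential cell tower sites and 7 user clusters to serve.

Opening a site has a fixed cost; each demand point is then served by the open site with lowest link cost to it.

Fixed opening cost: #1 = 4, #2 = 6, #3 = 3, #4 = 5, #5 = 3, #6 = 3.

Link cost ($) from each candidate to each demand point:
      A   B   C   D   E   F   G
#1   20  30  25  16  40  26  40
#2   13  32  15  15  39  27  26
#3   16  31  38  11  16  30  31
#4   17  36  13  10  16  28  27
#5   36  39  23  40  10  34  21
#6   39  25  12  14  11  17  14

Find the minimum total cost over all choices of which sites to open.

112

Open {#3, #6}: assign each demand point to its cheapest open site.
  A→#3 16, B→#6 25, C→#6 12, D→#3 11, E→#6 11, F→#6 17, G→#6 14
  link cost 106, fixed 6 → total 112.
Compare {#4, #6}: link cost 106 + fixed 8 = 114.
Compare {#3, #5, #6}: link cost 105 + fixed 9 = 114.
Compare {#2, #6}: link cost 106 + fixed 9 = 115.
All other subsets cost ≥ 114. Minimum total cost: 112.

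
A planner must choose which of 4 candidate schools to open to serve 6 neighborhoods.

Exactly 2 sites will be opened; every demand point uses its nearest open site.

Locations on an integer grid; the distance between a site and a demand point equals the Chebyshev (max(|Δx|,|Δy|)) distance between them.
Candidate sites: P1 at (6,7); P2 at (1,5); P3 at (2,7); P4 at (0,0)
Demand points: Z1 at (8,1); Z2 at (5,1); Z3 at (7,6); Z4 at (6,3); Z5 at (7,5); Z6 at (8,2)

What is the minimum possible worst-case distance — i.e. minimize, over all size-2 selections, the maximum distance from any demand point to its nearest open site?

Open {P1, P2}.
  Farthest demand point is Z1 at distance 6 (to P1); all others are ≤ 6.
With {P1, P3} the worst case is 6.
With {P1, P4} the worst case is 6.
No size-2 selection achieves below 6.

6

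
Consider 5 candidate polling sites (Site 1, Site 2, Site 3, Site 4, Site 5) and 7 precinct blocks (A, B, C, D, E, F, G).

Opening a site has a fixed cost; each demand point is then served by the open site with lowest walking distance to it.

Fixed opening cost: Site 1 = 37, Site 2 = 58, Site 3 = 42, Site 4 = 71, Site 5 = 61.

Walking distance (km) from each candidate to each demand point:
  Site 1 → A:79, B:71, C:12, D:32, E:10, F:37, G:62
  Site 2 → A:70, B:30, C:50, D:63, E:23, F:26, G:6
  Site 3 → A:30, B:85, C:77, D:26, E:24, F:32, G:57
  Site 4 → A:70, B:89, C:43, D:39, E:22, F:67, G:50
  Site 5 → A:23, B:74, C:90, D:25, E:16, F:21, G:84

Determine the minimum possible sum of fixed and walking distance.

Open {Site 1, Site 2, Site 3}: assign each demand point to its cheapest open site.
  A→Site 3 30, B→Site 2 30, C→Site 1 12, D→Site 3 26, E→Site 1 10, F→Site 2 26, G→Site 2 6
  walking distance 140, fixed 137 → total 277.
Compare {Site 1, Site 2}: walking distance 186 + fixed 95 = 281.
Compare {Site 1, Site 2, Site 5}: walking distance 127 + fixed 156 = 283.
Compare {Site 2, Site 5}: walking distance 171 + fixed 119 = 290.
All other subsets cost ≥ 281. Minimum total cost: 277.

277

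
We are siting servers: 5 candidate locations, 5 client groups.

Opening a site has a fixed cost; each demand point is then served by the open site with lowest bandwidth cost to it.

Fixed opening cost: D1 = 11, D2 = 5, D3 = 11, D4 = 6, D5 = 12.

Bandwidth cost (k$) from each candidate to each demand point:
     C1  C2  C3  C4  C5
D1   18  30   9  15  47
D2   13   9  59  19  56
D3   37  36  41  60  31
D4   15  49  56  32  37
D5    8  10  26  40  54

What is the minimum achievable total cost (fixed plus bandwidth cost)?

Open {D1, D2, D3}: assign each demand point to its cheapest open site.
  C1→D2 13, C2→D2 9, C3→D1 9, C4→D1 15, C5→D3 31
  bandwidth cost 77, fixed 27 → total 104.
Compare {D1, D2, D4}: bandwidth cost 83 + fixed 22 = 105.
Compare {D1, D3, D5}: bandwidth cost 73 + fixed 34 = 107.
Compare {D1, D4, D5}: bandwidth cost 79 + fixed 29 = 108.
All other subsets cost ≥ 105. Minimum total cost: 104.

104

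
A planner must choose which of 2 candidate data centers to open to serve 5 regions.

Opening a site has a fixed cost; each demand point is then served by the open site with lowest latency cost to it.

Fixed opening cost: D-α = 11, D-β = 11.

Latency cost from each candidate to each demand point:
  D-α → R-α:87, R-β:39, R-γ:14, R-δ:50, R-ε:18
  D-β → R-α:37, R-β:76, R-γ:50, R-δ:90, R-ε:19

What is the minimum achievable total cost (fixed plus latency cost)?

180

Open {D-α, D-β}: assign each demand point to its cheapest open site.
  R-α→D-β 37, R-β→D-α 39, R-γ→D-α 14, R-δ→D-α 50, R-ε→D-α 18
  latency cost 158, fixed 22 → total 180.
Compare {D-α}: latency cost 208 + fixed 11 = 219.
Compare {D-β}: latency cost 272 + fixed 11 = 283.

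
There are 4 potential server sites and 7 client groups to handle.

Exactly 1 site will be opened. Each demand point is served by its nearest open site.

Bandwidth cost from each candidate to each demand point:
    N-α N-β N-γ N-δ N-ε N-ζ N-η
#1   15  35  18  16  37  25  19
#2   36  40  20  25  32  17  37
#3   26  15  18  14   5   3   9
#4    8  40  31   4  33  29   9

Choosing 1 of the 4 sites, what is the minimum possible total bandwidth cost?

Open {#3}.
  N-α→#3 26, N-β→#3 15, N-γ→#3 18, N-δ→#3 14, N-ε→#3 5, N-ζ→#3 3, N-η→#3 9  ⇒ total 90.
Compare {#4}: total 154.
Compare {#1}: total 165.
No size-1 selection does better; minimum is 90.

90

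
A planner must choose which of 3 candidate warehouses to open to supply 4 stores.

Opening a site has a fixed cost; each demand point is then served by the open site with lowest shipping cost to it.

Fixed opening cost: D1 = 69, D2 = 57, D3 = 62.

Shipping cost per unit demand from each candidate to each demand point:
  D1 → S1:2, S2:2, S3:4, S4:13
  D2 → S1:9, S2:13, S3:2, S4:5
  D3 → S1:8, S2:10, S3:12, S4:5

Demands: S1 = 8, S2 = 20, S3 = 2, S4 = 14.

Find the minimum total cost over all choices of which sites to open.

Open {D1, D2}: assign each demand point to its cheapest open site.
  S1→D1 8×2=16, S2→D1 20×2=40, S3→D2 2×2=4, S4→D2 14×5=70
  shipping cost 130, fixed 126 → total 256.
Compare {D1, D3}: shipping cost 134 + fixed 131 = 265.
Compare {D1}: shipping cost 246 + fixed 69 = 315.
Compare {D1, D2, D3}: shipping cost 130 + fixed 188 = 318.
All other subsets cost ≥ 265. Minimum total cost: 256.

256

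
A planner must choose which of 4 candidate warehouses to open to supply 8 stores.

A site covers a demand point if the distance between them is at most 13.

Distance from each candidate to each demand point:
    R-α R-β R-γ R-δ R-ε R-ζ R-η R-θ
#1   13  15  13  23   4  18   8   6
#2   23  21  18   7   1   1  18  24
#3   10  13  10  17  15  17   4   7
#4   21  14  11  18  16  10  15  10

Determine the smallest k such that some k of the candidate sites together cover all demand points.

2

Coverage sets (demand points within 13 of each site):
  #1: {R-α, R-γ, R-ε, R-η, R-θ}
  #2: {R-δ, R-ε, R-ζ}
  #3: {R-α, R-β, R-γ, R-η, R-θ}
  #4: {R-γ, R-ζ, R-θ}
No single site covers all 8 demand points.
But {#2, #3} covers everything, so the minimum is 2.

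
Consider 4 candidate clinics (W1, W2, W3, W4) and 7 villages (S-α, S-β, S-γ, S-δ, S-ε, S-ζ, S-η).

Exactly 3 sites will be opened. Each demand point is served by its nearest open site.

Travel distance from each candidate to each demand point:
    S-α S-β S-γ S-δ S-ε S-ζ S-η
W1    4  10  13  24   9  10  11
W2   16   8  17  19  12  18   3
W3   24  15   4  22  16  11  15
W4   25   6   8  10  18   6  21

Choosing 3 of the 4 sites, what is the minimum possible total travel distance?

46

Open {W1, W2, W4}.
  S-α→W1 4, S-β→W4 6, S-γ→W4 8, S-δ→W4 10, S-ε→W1 9, S-ζ→W4 6, S-η→W2 3  ⇒ total 46.
Compare {W1, W3, W4}: total 50.
Compare {W1, W2, W3}: total 57.
No size-3 selection does better; minimum is 46.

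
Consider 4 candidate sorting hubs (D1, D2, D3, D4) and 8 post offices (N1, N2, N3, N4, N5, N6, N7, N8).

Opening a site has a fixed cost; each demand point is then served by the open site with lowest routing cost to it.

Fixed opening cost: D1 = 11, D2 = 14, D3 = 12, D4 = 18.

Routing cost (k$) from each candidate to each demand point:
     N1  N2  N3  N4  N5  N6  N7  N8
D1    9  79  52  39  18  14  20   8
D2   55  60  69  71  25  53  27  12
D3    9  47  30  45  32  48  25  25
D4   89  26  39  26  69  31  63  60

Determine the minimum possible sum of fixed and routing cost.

Open {D1, D4}: assign each demand point to its cheapest open site.
  N1→D1 9, N2→D4 26, N3→D4 39, N4→D4 26, N5→D1 18, N6→D1 14, N7→D1 20, N8→D1 8
  routing cost 160, fixed 29 → total 189.
Compare {D1, D3, D4}: routing cost 151 + fixed 41 = 192.
Compare {D1, D2, D4}: routing cost 160 + fixed 43 = 203.
Compare {D1, D2, D3, D4}: routing cost 151 + fixed 55 = 206.
All other subsets cost ≥ 192. Minimum total cost: 189.

189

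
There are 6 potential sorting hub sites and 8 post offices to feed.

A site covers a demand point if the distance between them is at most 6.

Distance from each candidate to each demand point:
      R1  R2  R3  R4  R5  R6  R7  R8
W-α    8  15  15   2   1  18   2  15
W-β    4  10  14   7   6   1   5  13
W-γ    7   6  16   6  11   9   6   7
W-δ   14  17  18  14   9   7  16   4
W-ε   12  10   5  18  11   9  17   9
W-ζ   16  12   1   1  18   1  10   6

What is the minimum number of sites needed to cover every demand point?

3

Coverage sets (demand points within 6 of each site):
  W-α: {R4, R5, R7}
  W-β: {R1, R5, R6, R7}
  W-γ: {R2, R4, R7}
  W-δ: {R8}
  W-ε: {R3}
  W-ζ: {R3, R4, R6, R8}
No 2 sites suffice: every size-2 union leaves at least one demand point uncovered.
But {W-β, W-γ, W-ζ} covers everything, so the minimum is 3.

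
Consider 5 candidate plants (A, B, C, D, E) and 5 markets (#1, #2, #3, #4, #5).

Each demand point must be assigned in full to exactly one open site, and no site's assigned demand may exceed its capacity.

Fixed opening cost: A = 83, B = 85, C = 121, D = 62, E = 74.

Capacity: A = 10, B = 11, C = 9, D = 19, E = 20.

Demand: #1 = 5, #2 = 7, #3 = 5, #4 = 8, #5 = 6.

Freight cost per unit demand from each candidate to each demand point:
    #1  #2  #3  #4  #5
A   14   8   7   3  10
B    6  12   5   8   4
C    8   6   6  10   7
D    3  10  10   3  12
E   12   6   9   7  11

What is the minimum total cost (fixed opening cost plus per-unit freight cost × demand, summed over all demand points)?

Open {D, E}; cheapest assignment that respects the capacities:
  D (cap 19, load 13): #1, #4 — cost 5×3 + 8×3 = 39
  E (cap 20, load 18): #2, #3, #5 — cost 7×6 + 5×9 + 6×11 = 153
  Shipping 192, fixed 136 → total 328.
  Any other capacity-feasible assignment to {D, E} ships for at least 192.
Compare {B, D, E}: its best feasible assignment gives total 351.
Compare {B, E}: its best feasible assignment gives total 356.
Every other set of open sites that can feasibly serve all demand totals ≥ 351 even under its best assignment. Minimum: 328.

328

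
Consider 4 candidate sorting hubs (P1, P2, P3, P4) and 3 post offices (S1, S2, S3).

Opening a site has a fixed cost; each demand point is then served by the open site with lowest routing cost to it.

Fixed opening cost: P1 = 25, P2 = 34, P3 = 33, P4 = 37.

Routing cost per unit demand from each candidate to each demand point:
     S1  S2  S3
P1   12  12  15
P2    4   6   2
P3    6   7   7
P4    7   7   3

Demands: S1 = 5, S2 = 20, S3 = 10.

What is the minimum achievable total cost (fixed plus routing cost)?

Open {P2}: assign each demand point to its cheapest open site.
  S1→P2 5×4=20, S2→P2 20×6=120, S3→P2 10×2=20
  routing cost 160, fixed 34 → total 194.
Compare {P1, P2}: routing cost 160 + fixed 59 = 219.
Compare {P2, P3}: routing cost 160 + fixed 67 = 227.
Compare {P2, P4}: routing cost 160 + fixed 71 = 231.
All other subsets cost ≥ 219. Minimum total cost: 194.

194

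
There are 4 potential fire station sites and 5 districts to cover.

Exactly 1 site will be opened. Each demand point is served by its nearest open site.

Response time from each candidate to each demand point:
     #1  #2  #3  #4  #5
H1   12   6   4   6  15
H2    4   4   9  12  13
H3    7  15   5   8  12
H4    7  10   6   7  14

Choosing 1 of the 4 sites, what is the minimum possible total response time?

42

Open {H2}.
  #1→H2 4, #2→H2 4, #3→H2 9, #4→H2 12, #5→H2 13  ⇒ total 42.
Compare {H1}: total 43.
Compare {H4}: total 44.
No size-1 selection does better; minimum is 42.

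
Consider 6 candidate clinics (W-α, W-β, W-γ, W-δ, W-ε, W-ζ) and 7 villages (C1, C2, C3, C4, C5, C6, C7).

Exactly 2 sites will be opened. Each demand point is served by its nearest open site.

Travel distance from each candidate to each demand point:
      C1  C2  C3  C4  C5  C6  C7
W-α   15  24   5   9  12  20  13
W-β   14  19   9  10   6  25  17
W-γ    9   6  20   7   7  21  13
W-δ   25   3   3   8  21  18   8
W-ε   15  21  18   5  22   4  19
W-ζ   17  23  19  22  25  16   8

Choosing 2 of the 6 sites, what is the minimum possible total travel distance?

55

Open {W-γ, W-δ}.
  C1→W-γ 9, C2→W-δ 3, C3→W-δ 3, C4→W-γ 7, C5→W-γ 7, C6→W-δ 18, C7→W-δ 8  ⇒ total 55.
Compare {W-δ, W-ε}: total 59.
Compare {W-β, W-δ}: total 60.
No size-2 selection does better; minimum is 55.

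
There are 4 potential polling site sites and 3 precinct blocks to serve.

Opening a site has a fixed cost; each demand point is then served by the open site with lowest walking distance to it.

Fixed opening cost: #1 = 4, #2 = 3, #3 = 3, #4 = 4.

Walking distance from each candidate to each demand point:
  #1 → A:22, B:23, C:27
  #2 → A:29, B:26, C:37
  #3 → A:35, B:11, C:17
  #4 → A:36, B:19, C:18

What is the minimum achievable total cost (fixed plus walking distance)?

Open {#1, #3}: assign each demand point to its cheapest open site.
  A→#1 22, B→#3 11, C→#3 17
  walking distance 50, fixed 7 → total 57.
Compare {#1, #2, #3}: walking distance 50 + fixed 10 = 60.
Compare {#1, #3, #4}: walking distance 50 + fixed 11 = 61.
Compare {#2, #3}: walking distance 57 + fixed 6 = 63.
All other subsets cost ≥ 60. Minimum total cost: 57.

57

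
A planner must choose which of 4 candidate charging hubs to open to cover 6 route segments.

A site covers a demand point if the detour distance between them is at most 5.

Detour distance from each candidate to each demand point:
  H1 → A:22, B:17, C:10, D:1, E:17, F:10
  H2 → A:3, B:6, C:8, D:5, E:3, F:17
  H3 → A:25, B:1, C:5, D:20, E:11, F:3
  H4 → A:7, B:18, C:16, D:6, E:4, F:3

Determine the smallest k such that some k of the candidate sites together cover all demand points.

Coverage sets (demand points within 5 of each site):
  H1: {D}
  H2: {A, D, E}
  H3: {B, C, F}
  H4: {E, F}
No single site covers all 6 demand points.
But {H2, H3} covers everything, so the minimum is 2.

2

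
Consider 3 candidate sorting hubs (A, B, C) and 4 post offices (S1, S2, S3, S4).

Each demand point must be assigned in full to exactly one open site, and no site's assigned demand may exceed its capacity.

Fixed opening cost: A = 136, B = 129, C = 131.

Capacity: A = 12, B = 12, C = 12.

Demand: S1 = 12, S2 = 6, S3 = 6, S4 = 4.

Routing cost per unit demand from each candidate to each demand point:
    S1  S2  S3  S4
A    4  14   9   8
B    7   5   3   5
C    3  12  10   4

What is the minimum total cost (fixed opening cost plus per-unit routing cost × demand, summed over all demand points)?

508

Open {A, B, C}; cheapest assignment that respects the capacities:
  A (cap 12, load 12): S1 — cost 12×4 = 48
  B (cap 12, load 12): S2, S3 — cost 6×5 + 6×3 = 48
  C (cap 12, load 4): S4 — cost 4×4 = 16
  Shipping 112, fixed 396 → total 508.
  Any other capacity-feasible assignment to {A, B, C} ships for at least 112.
Total demand is 28 and no other set of sites has combined capacity ≥ 28, so {A, B, C} is the only feasible choice of open sites. Minimum: 508.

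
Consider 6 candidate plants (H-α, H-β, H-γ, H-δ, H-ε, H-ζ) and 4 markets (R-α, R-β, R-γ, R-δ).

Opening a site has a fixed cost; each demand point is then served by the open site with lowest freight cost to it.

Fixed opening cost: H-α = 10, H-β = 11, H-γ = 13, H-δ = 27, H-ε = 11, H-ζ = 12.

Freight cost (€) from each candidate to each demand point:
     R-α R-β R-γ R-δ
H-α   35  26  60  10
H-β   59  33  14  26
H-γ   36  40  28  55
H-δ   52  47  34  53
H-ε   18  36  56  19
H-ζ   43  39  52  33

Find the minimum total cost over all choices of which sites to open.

Open {H-α, H-β, H-ε}: assign each demand point to its cheapest open site.
  R-α→H-ε 18, R-β→H-α 26, R-γ→H-β 14, R-δ→H-α 10
  freight cost 68, fixed 32 → total 100.
Compare {H-α, H-β}: freight cost 85 + fixed 21 = 106.
Compare {H-β, H-ε}: freight cost 84 + fixed 22 = 106.
Compare {H-α, H-β, H-ε, H-ζ}: freight cost 68 + fixed 44 = 112.
All other subsets cost ≥ 106. Minimum total cost: 100.

100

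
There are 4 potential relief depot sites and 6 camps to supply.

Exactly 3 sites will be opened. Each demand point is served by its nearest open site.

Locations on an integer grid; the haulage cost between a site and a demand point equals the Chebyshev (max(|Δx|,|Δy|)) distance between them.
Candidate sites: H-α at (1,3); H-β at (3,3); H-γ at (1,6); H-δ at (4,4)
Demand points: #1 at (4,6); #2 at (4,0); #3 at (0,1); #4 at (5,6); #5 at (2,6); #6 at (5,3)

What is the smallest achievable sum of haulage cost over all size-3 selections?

Open {H-α, H-γ, H-δ}.
  #1→H-δ 2, #2→H-α 3, #3→H-α 2, #4→H-δ 2, #5→H-γ 1, #6→H-δ 1  ⇒ total 11.
Compare {H-α, H-β, H-δ}: total 12.
Compare {H-β, H-γ, H-δ}: total 12.
No size-3 selection does better; minimum is 11.

11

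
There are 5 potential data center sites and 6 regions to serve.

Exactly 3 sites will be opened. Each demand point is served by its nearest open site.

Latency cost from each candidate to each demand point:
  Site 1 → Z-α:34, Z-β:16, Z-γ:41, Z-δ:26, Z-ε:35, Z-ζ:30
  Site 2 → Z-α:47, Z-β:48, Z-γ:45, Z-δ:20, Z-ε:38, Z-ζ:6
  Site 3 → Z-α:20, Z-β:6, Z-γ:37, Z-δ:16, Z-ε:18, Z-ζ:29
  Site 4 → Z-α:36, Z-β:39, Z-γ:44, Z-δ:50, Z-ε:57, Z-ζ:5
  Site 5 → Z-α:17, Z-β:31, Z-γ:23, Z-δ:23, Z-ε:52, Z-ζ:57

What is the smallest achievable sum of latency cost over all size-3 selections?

85

Open {Site 3, Site 4, Site 5}.
  Z-α→Site 5 17, Z-β→Site 3 6, Z-γ→Site 5 23, Z-δ→Site 3 16, Z-ε→Site 3 18, Z-ζ→Site 4 5  ⇒ total 85.
Compare {Site 2, Site 3, Site 5}: total 86.
Compare {Site 1, Site 3, Site 4}: total 102.
No size-3 selection does better; minimum is 85.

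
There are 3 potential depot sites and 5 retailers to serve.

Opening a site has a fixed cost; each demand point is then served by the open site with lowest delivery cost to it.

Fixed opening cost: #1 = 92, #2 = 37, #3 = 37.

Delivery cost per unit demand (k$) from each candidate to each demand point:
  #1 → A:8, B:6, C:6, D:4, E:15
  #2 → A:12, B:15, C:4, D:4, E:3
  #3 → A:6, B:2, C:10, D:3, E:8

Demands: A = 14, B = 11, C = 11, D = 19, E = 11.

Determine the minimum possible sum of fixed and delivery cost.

Open {#2, #3}: assign each demand point to its cheapest open site.
  A→#3 14×6=84, B→#3 11×2=22, C→#2 11×4=44, D→#3 19×3=57, E→#2 11×3=33
  delivery cost 240, fixed 74 → total 314.
Compare {#3}: delivery cost 361 + fixed 37 = 398.
Compare {#1, #2, #3}: delivery cost 240 + fixed 166 = 406.
Compare {#1, #3}: delivery cost 317 + fixed 129 = 446.
All other subsets cost ≥ 398. Minimum total cost: 314.

314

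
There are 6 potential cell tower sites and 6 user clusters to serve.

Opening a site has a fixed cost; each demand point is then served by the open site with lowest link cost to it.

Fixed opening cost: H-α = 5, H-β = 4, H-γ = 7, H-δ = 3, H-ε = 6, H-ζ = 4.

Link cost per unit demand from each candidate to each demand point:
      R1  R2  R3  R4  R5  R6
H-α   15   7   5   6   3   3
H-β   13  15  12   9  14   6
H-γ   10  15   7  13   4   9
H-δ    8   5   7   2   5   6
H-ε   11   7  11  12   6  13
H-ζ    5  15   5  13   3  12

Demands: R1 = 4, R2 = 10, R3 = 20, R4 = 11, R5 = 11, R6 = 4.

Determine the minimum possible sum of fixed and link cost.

Open {H-α, H-δ, H-ζ}: assign each demand point to its cheapest open site.
  R1→H-ζ 4×5=20, R2→H-δ 10×5=50, R3→H-α 20×5=100, R4→H-δ 11×2=22, R5→H-α 11×3=33, R6→H-α 4×3=12
  link cost 237, fixed 12 → total 249.
Compare {H-α, H-β, H-δ, H-ζ}: link cost 237 + fixed 16 = 253.
Compare {H-α, H-δ, H-ε, H-ζ}: link cost 237 + fixed 18 = 255.
Compare {H-δ, H-ζ}: link cost 249 + fixed 7 = 256.
All other subsets cost ≥ 253. Minimum total cost: 249.

249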